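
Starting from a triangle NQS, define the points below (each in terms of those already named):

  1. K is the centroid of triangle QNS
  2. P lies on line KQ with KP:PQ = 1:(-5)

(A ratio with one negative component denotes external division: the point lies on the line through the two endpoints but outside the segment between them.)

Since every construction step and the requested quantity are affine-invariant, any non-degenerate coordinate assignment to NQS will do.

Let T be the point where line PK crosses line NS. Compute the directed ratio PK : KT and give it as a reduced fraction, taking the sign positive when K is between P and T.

Choose coordinates N = (0, 0), Q = (1, 0), S = (0, 1).
1. K is the centroid of triangle QNS ⇒ K = (1/3, 1/3)
2. P lies on line KQ with KP:PQ = 1:(-5) ⇒ P = (1/6, 5/12)
line PK meets NS at T = (0, 1/2)
K = P + t·(T−P) with t = -1, so PK:KT = -1:2

PK:KT = -1/2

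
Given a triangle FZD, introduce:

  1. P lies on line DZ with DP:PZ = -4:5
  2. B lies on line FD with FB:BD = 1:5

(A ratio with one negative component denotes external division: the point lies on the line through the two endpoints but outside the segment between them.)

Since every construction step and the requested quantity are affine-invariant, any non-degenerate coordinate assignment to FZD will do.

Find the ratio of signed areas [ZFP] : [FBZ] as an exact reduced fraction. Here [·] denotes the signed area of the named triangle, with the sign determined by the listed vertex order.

[ZFP]:[FBZ] = 30

Choose coordinates F = (0, 0), Z = (1, 0), D = (0, 1).
1. P lies on line DZ with DP:PZ = -4:5 ⇒ P = (-4, 5)
2. B lies on line FD with FB:BD = 1:5 ⇒ B = (0, 1/6)
2·[ZFP] = -5, 2·[FBZ] = -1/6
[ZFP]:[FBZ] = -5:-1/6 = 30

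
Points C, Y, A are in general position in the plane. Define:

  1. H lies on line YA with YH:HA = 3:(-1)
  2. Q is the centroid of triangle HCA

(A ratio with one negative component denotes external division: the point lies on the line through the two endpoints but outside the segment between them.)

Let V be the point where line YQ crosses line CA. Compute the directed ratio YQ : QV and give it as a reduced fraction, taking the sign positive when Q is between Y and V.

YQ:QV = -7

Set C = (0, 0), Y = (1, 0), A = (0, 1); any affine frame gives the same invariant.
1. H lies on line YA with YH:HA = 3:(-1) ⇒ H = (-1/2, 3/2)
2. Q is the centroid of triangle HCA ⇒ Q = (-1/6, 5/6)
line YQ meets CA at V = (0, 5/7)
Q = Y + t·(V−Y) with t = 7/6, so YQ:QV = 7/6:-1/6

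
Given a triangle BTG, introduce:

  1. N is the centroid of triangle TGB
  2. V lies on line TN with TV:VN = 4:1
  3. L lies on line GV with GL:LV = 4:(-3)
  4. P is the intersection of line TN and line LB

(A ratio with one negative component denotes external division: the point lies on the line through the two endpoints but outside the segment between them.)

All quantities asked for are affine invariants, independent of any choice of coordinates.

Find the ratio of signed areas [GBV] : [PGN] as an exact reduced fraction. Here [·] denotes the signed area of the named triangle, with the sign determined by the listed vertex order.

Work in coordinates with B = (0, 0), T = (1, 0), G = (0, 1).
1. N is the centroid of triangle TGB ⇒ N = (1/3, 1/3)
2. V lies on line TN with TV:VN = 4:1 ⇒ V = (7/15, 4/15)
3. L lies on line GV with GL:LV = 4:(-3) ⇒ L = (28/15, -29/15)
4. P is the intersection of line TN and line LB ⇒ P = (-14/15, 29/30)
2·[GBV] = 7/15, 2·[PGN] = -19/30
[GBV]:[PGN] = 7/15:-19/30 = -14/19

[GBV]:[PGN] = -14/19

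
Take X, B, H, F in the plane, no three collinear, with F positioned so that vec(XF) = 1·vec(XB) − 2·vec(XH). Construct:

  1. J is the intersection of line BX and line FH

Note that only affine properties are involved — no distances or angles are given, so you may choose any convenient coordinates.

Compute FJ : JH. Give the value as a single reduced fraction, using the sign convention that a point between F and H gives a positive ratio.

FJ:JH = 2

Assign X = (0, 0), B = (1, 0), H = (0, 1), F = (1, -2) — the answer is frame-independent, so this choice is without loss of generality.
1. J is the intersection of line BX and line FH ⇒ J = (1/3, 0)
J = F + t·(H−F) with t = 2/3, so FJ:JH = t:(1−t) = 2/3:1/3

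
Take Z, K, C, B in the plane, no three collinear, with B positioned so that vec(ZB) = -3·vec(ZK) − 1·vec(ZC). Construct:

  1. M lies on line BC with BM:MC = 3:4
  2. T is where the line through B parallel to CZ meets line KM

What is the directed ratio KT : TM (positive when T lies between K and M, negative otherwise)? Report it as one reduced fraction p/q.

KT:TM = -28/9

Assign Z = (0, 0), K = (1, 0), C = (0, 1), B = (-3, -1) — the answer is frame-independent, so this choice is without loss of generality.
1. M lies on line BC with BM:MC = 3:4 ⇒ M = (-12/7, -1/7)
2. T is where the line through B parallel to CZ meets line KM ⇒ T = (-3, -4/19)
T = K + t·(M−K) with t = 28/19, so KT:TM = t:(1−t) = 28/19:-9/19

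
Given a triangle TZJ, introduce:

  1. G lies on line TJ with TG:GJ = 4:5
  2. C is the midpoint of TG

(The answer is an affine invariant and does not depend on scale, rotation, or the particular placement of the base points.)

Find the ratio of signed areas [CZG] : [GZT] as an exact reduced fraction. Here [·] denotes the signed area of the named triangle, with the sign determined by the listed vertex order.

Choose coordinates T = (0, 0), Z = (1, 0), J = (0, 1).
1. G lies on line TJ with TG:GJ = 4:5 ⇒ G = (0, 4/9)
2. C is the midpoint of TG ⇒ C = (0, 2/9)
2·[CZG] = 2/9, 2·[GZT] = -4/9
[CZG]:[GZT] = 2/9:-4/9 = -1/2

[CZG]:[GZT] = -1/2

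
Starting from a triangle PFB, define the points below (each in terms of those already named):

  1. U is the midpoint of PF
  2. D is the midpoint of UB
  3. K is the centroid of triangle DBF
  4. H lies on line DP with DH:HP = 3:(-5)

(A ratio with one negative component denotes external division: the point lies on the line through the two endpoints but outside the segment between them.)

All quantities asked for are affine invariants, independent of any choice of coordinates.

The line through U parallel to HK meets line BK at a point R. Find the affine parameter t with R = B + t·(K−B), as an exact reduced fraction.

Assign P = (0, 0), F = (1, 0), B = (0, 1) — the answer is frame-independent, so this choice is without loss of generality.
1. U is the midpoint of PF ⇒ U = (1/2, 0)
2. D is the midpoint of UB ⇒ D = (1/4, 1/2)
3. K is the centroid of triangle DBF ⇒ K = (5/12, 1/2)
4. H lies on line DP with DH:HP = 3:(-5) ⇒ H = (5/8, 5/4)
through U parallel to HK: direction (-5/24, -3/4); meets BK at R = (7/12, 3/10)
R = B + t·(K−B) with t = 7/5

t = 7/5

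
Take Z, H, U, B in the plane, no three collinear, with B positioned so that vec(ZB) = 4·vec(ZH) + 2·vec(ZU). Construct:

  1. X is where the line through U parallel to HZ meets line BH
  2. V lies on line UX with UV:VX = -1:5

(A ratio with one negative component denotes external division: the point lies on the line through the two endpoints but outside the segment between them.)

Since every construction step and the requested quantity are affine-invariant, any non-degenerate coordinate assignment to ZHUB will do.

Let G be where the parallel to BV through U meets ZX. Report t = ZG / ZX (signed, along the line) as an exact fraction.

Assign Z = (0, 0), H = (1, 0), U = (0, 1), B = (4, 2) — the answer is frame-independent, so this choice is without loss of generality.
1. X is where the line through U parallel to HZ meets line BH ⇒ X = (5/2, 1)
2. V lies on line UX with UV:VX = -1:5 ⇒ V = (-5/8, 1)
through U parallel to BV: direction (-37/8, -1); meets ZX at G = (185/34, 37/17)
G = Z + t·(X−Z) with t = 37/17

t = 37/17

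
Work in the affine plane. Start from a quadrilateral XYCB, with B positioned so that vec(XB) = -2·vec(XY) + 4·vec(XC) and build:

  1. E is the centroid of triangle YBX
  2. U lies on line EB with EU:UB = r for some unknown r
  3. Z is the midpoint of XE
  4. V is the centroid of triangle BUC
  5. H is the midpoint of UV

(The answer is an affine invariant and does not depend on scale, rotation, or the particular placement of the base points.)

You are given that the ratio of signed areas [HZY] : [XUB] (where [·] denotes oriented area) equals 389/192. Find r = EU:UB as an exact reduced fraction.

r = 3/4

Set X = (0, 0), Y = (1, 0), C = (0, 1), B = (-2, 4); any affine frame gives the same invariant.
1. E is the centroid of triangle YBX ⇒ E = (-1/3, 4/3)
2. With EU:UB = r, write λ = r/(r+1) so U = E + λ·(B−E); U is affine-linear in λ
3. Z is the midpoint of XE ⇒ Z = (-1/6, 2/3)
4. V is the centroid of triangle BUC ⇒ V is an affine combination of earlier points and hence also affine-linear in λ
5. H is the midpoint of UV ⇒ H is an affine combination of earlier points and hence also affine-linear in λ
Every point depending on U is an affine combination of U and λ-independent points, so each such coordinate is linear in λ; the λ² term in each signed area is a multiple of (B−E)×(B−E) = 0, so 2·[HZY] and 2·[XUB] are each linear in λ. Evaluating at λ=0 and λ=1:
  2·[HZY] = 4/3·λ + 35/36,   2·[XUB] = -4/3·λ + 4/3
So [HZY]:[XUB] = (4/3·λ + 35/36) / (-4/3·λ + 4/3). Setting this equal to 389/192:
  4/3·λ + 35/36 = 389/192·(-4/3·λ + 4/3)  ⇒  λ = 3/7
Then r = λ/(1−λ) = (3/7)/(4/7) = 3/4. Check: with r = 3/4, U = (-22/21, 52/21) and [HZY]:[XUB] = 389/192 as required.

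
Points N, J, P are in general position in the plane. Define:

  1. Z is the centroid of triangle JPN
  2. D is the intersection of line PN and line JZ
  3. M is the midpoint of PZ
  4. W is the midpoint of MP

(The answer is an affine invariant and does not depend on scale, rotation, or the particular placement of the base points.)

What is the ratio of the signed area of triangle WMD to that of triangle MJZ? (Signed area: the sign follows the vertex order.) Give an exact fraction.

[WMD]:[MJZ] = 1/4

Assign N = (0, 0), J = (1, 0), P = (0, 1) — the answer is frame-independent, so this choice is without loss of generality.
1. Z is the centroid of triangle JPN ⇒ Z = (1/3, 1/3)
2. D is the intersection of line PN and line JZ ⇒ D = (0, 1/2)
3. M is the midpoint of PZ ⇒ M = (1/6, 2/3)
4. W is the midpoint of MP ⇒ W = (1/12, 5/6)
2·[WMD] = -1/24, 2·[MJZ] = -1/6
[WMD]:[MJZ] = -1/24:-1/6 = 1/4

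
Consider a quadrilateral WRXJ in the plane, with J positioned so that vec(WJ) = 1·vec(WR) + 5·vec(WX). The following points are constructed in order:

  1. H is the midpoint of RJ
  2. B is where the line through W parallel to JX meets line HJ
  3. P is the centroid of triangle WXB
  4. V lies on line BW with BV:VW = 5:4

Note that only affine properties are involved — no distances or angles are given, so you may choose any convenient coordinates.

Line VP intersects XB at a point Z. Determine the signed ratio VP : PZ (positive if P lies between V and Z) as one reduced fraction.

VP:PZ = 2/3

Set W = (0, 0), R = (1, 0), X = (0, 1), J = (1, 5); any affine frame gives the same invariant.
1. H is the midpoint of RJ ⇒ H = (1, 5/2)
2. B is where the line through W parallel to JX meets line HJ ⇒ B = (1, 4)
3. P is the centroid of triangle WXB ⇒ P = (1/3, 5/3)
4. V lies on line BW with BV:VW = 5:4 ⇒ V = (4/9, 16/9)
line VP meets XB at Z = (1/6, 3/2)
P = V + t·(Z−V) with t = 2/5, so VP:PZ = 2/5:3/5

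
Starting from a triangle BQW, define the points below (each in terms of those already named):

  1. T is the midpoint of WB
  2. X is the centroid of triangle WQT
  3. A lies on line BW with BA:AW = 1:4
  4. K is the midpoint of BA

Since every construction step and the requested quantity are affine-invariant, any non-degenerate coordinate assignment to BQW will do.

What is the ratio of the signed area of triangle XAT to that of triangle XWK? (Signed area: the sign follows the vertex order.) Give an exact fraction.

[XAT]:[XWK] = -1/3

Work in coordinates with B = (0, 0), Q = (1, 0), W = (0, 1).
1. T is the midpoint of WB ⇒ T = (0, 1/2)
2. X is the centroid of triangle WQT ⇒ X = (1/3, 1/2)
3. A lies on line BW with BA:AW = 1:4 ⇒ A = (0, 1/5)
4. K is the midpoint of BA ⇒ K = (0, 1/10)
2·[XAT] = -1/10, 2·[XWK] = 3/10
[XAT]:[XWK] = -1/10:3/10 = -1/3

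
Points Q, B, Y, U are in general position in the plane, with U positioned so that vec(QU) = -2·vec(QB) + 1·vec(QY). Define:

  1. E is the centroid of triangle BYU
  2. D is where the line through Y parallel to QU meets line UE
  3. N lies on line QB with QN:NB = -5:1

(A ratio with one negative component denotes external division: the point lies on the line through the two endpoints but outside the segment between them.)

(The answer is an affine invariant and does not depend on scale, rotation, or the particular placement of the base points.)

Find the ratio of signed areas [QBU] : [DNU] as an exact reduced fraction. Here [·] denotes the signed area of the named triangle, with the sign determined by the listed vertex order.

[QBU]:[DNU] = -6/7

Assign Q = (0, 0), B = (1, 0), Y = (0, 1), U = (-2, 1) — the answer is frame-independent, so this choice is without loss of generality.
1. E is the centroid of triangle BYU ⇒ E = (-1/3, 2/3)
2. D is where the line through Y parallel to QU meets line UE ⇒ D = (4/3, 1/3)
3. N lies on line QB with QN:NB = -5:1 ⇒ N = (5/4, 0)
2·[QBU] = 1, 2·[DNU] = -7/6
[QBU]:[DNU] = 1:-7/6 = -6/7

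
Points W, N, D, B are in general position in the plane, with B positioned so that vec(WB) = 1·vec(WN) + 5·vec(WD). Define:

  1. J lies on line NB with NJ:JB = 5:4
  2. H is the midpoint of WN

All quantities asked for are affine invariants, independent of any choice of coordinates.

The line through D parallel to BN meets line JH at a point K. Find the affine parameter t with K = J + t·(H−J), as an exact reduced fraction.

t = 2

Assign W = (0, 0), N = (1, 0), D = (0, 1), B = (1, 5) — the answer is frame-independent, so this choice is without loss of generality.
1. J lies on line NB with NJ:JB = 5:4 ⇒ J = (1, 25/9)
2. H is the midpoint of WN ⇒ H = (1/2, 0)
through D parallel to BN: direction (0, -5); meets JH at K = (0, -25/9)
K = J + t·(H−J) with t = 2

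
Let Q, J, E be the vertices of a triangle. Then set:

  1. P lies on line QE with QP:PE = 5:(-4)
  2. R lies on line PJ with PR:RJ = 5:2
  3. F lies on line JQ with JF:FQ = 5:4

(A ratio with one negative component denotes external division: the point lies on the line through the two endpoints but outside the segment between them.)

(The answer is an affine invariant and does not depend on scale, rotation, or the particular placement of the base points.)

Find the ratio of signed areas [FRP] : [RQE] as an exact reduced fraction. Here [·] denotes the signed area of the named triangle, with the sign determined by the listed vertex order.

Set Q = (0, 0), J = (1, 0), E = (0, 1); any affine frame gives the same invariant.
1. P lies on line QE with QP:PE = 5:(-4) ⇒ P = (0, 5)
2. R lies on line PJ with PR:RJ = 5:2 ⇒ R = (5/7, 10/7)
3. F lies on line JQ with JF:FQ = 5:4 ⇒ F = (4/9, 0)
2·[FRP] = 125/63, 2·[RQE] = -5/7
[FRP]:[RQE] = 125/63:-5/7 = -25/9

[FRP]:[RQE] = -25/9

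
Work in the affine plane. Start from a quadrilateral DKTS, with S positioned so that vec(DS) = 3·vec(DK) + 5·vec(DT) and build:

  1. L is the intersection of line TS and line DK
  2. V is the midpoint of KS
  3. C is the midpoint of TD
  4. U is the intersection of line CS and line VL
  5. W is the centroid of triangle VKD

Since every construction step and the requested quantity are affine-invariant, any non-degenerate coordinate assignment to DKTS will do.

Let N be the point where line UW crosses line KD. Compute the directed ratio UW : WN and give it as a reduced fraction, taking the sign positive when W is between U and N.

UW:WN = 2/13

Assign D = (0, 0), K = (1, 0), T = (0, 1), S = (3, 5) — the answer is frame-independent, so this choice is without loss of generality.
1. L is the intersection of line TS and line DK ⇒ L = (-3/4, 0)
2. V is the midpoint of KS ⇒ V = (2, 5/2)
3. C is the midpoint of TD ⇒ C = (0, 1/2)
4. U is the intersection of line CS and line VL ⇒ U = (4/13, 25/26)
5. W is the centroid of triangle VKD ⇒ W = (1, 5/6)
line UW meets KD at N = (11/2, 0)
W = U + t·(N−U) with t = 2/15, so UW:WN = 2/15:13/15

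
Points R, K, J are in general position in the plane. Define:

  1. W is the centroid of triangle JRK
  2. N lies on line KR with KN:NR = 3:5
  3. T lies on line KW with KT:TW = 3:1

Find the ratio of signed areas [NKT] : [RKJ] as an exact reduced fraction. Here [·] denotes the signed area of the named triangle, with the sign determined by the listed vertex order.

[NKT]:[RKJ] = 3/32

Set R = (0, 0), K = (1, 0), J = (0, 1); any affine frame gives the same invariant.
1. W is the centroid of triangle JRK ⇒ W = (1/3, 1/3)
2. N lies on line KR with KN:NR = 3:5 ⇒ N = (5/8, 0)
3. T lies on line KW with KT:TW = 3:1 ⇒ T = (1/2, 1/4)
2·[NKT] = 3/32, 2·[RKJ] = 1
[NKT]:[RKJ] = 3/32:1 = 3/32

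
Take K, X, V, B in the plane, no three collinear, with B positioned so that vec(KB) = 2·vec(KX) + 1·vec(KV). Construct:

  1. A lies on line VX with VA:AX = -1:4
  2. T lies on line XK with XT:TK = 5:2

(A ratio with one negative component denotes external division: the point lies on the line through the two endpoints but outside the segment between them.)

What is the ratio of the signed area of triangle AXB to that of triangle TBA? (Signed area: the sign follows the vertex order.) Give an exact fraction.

[AXB]:[TBA] = 56/61

Work in coordinates with K = (0, 0), X = (1, 0), V = (0, 1), B = (2, 1).
1. A lies on line VX with VA:AX = -1:4 ⇒ A = (-1/3, 4/3)
2. T lies on line XK with XT:TK = 5:2 ⇒ T = (2/7, 0)
2·[AXB] = 8/3, 2·[TBA] = 61/21
[AXB]:[TBA] = 8/3:61/21 = 56/61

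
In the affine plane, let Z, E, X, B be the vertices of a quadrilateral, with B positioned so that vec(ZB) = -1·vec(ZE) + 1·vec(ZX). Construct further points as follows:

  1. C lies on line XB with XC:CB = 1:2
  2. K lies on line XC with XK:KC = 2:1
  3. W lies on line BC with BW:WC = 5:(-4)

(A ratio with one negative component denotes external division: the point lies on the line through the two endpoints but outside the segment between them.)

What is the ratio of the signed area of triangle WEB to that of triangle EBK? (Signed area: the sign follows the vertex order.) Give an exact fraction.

[WEB]:[EBK] = 30/7

Choose coordinates Z = (0, 0), E = (1, 0), X = (0, 1), B = (-1, 1).
1. C lies on line XB with XC:CB = 1:2 ⇒ C = (-1/3, 1)
2. K lies on line XC with XK:KC = 2:1 ⇒ K = (-2/9, 1)
3. W lies on line BC with BW:WC = 5:(-4) ⇒ W = (7/3, 1)
2·[WEB] = -10/3, 2·[EBK] = -7/9
[WEB]:[EBK] = -10/3:-7/9 = 30/7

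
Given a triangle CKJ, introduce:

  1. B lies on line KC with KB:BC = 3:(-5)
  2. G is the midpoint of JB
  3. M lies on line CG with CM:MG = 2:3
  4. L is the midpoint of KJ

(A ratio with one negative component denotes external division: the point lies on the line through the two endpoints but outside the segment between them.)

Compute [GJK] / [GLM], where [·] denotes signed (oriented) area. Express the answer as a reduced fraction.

Assign C = (0, 0), K = (1, 0), J = (0, 1) — the answer is frame-independent, so this choice is without loss of generality.
1. B lies on line KC with KB:BC = 3:(-5) ⇒ B = (5/2, 0)
2. G is the midpoint of JB ⇒ G = (5/4, 1/2)
3. M lies on line CG with CM:MG = 2:3 ⇒ M = (1/2, 1/5)
4. L is the midpoint of KJ ⇒ L = (1/2, 1/2)
2·[GJK] = 3/4, 2·[GLM] = 9/40
[GJK]:[GLM] = 3/4:9/40 = 10/3

[GJK]:[GLM] = 10/3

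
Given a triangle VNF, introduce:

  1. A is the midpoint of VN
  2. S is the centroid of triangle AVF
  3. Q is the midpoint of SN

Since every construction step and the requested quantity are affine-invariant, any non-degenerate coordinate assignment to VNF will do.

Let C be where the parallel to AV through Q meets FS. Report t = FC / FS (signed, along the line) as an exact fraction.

t = 5/4

Set V = (0, 0), N = (1, 0), F = (0, 1); any affine frame gives the same invariant.
1. A is the midpoint of VN ⇒ A = (1/2, 0)
2. S is the centroid of triangle AVF ⇒ S = (1/6, 1/3)
3. Q is the midpoint of SN ⇒ Q = (7/12, 1/6)
through Q parallel to AV: direction (-1/2, 0); meets FS at C = (5/24, 1/6)
C = F + t·(S−F) with t = 5/4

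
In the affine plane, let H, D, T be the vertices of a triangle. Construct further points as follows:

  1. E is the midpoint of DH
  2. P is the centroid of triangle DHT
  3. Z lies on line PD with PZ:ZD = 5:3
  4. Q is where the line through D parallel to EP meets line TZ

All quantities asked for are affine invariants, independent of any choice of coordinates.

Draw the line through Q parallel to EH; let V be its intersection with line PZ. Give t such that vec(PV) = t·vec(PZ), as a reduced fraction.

Work in coordinates with H = (0, 0), D = (1, 0), T = (0, 1).
1. E is the midpoint of DH ⇒ E = (1/2, 0)
2. P is the centroid of triangle DHT ⇒ P = (1/3, 1/3)
3. Z lies on line PD with PZ:ZD = 5:3 ⇒ Z = (3/4, 1/8)
4. Q is where the line through D parallel to EP meets line TZ ⇒ Q = (6/5, -2/5)
through Q parallel to EH: direction (-1/2, 0); meets PZ at V = (9/5, -2/5)
V = P + t·(Z−P) with t = 88/25

t = 88/25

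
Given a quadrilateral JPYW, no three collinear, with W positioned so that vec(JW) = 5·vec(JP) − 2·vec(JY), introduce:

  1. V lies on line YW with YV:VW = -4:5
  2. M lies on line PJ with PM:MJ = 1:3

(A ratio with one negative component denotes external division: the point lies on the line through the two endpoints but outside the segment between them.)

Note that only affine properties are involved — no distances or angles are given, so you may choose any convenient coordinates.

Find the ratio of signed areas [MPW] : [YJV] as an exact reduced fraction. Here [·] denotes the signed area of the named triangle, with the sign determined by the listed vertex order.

Set J = (0, 0), P = (1, 0), Y = (0, 1), W = (5, -2); any affine frame gives the same invariant.
1. V lies on line YW with YV:VW = -4:5 ⇒ V = (-20, 13)
2. M lies on line PJ with PM:MJ = 1:3 ⇒ M = (3/4, 0)
2·[MPW] = -1/2, 2·[YJV] = -20
[MPW]:[YJV] = -1/2:-20 = 1/40

[MPW]:[YJV] = 1/40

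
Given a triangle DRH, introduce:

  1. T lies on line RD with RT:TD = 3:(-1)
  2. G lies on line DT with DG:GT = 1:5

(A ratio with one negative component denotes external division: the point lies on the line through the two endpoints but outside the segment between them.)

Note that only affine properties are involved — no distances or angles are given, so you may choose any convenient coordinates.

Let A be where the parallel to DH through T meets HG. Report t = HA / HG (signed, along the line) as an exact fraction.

t = 6

Work in coordinates with D = (0, 0), R = (1, 0), H = (0, 1).
1. T lies on line RD with RT:TD = 3:(-1) ⇒ T = (-1/2, 0)
2. G lies on line DT with DG:GT = 1:5 ⇒ G = (-1/12, 0)
through T parallel to DH: direction (0, 1); meets HG at A = (-1/2, -5)
A = H + t·(G−H) with t = 6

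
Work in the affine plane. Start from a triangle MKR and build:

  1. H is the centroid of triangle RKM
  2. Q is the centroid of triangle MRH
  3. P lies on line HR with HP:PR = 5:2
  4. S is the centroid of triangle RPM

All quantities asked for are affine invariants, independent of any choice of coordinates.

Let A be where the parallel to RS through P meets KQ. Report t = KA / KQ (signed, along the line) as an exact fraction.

Work in coordinates with M = (0, 0), K = (1, 0), R = (0, 1).
1. H is the centroid of triangle RKM ⇒ H = (1/3, 1/3)
2. Q is the centroid of triangle MRH ⇒ Q = (1/9, 4/9)
3. P lies on line HR with HP:PR = 5:2 ⇒ P = (2/21, 17/21)
4. S is the centroid of triangle RPM ⇒ S = (2/63, 38/63)
through P parallel to RS: direction (2/63, -25/63); meets KQ at A = (1/8, 7/16)
A = K + t·(Q−K) with t = 63/64

t = 63/64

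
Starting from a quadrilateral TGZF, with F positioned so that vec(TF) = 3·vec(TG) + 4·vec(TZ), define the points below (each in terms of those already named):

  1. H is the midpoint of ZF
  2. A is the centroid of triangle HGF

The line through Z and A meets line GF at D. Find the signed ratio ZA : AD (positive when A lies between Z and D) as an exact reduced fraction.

ZA:AD = 5

Choose coordinates T = (0, 0), G = (1, 0), Z = (0, 1), F = (3, 4).
1. H is the midpoint of ZF ⇒ H = (3/2, 5/2)
2. A is the centroid of triangle HGF ⇒ A = (11/6, 13/6)
line ZA meets GF at D = (11/5, 12/5)
A = Z + t·(D−Z) with t = 5/6, so ZA:AD = 5/6:1/6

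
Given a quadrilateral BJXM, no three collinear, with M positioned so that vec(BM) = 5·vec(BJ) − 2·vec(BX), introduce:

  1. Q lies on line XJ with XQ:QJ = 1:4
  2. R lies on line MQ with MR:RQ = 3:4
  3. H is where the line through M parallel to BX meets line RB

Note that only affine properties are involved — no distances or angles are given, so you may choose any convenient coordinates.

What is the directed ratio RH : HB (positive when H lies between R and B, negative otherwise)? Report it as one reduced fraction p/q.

Choose coordinates B = (0, 0), J = (1, 0), X = (0, 1), M = (5, -2).
1. Q lies on line XJ with XQ:QJ = 1:4 ⇒ Q = (1/5, 4/5)
2. R lies on line MQ with MR:RQ = 3:4 ⇒ R = (103/35, -4/5)
3. H is where the line through M parallel to BX meets line RB ⇒ H = (5, -140/103)
H = R + t·(B−R) with t = -72/103, so RH:HB = t:(1−t) = -72/103:175/103

RH:HB = -72/175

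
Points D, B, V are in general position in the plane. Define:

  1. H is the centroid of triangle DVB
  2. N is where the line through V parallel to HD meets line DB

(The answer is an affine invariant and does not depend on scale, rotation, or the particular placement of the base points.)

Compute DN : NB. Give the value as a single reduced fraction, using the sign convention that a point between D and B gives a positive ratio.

Assign D = (0, 0), B = (1, 0), V = (0, 1) — the answer is frame-independent, so this choice is without loss of generality.
1. H is the centroid of triangle DVB ⇒ H = (1/3, 1/3)
2. N is where the line through V parallel to HD meets line DB ⇒ N = (-1, 0)
N = D + t·(B−D) with t = -1, so DN:NB = t:(1−t) = -1:2

DN:NB = -1/2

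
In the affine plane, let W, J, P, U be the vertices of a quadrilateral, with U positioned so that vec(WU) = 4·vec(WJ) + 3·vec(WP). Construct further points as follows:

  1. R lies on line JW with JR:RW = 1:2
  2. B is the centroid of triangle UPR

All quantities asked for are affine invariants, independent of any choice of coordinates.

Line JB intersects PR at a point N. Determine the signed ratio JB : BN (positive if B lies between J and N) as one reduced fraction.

JB:BN = -13/16

Work in coordinates with W = (0, 0), J = (1, 0), P = (0, 1), U = (4, 3).
1. R lies on line JW with JR:RW = 1:2 ⇒ R = (2/3, 0)
2. B is the centroid of triangle UPR ⇒ B = (14/9, 4/3)
line JB meets PR at N = (34/39, -4/13)
B = J + t·(N−J) with t = -13/3, so JB:BN = -13/3:16/3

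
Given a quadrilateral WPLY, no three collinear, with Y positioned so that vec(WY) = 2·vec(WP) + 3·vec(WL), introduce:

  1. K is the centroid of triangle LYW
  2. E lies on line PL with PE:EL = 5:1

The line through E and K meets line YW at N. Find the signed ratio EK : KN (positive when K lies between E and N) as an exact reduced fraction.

EK:KN = 3/4

Choose coordinates W = (0, 0), P = (1, 0), L = (0, 1), Y = (2, 3).
1. K is the centroid of triangle LYW ⇒ K = (2/3, 4/3)
2. E lies on line PL with PE:EL = 5:1 ⇒ E = (1/6, 5/6)
line EK meets YW at N = (4/3, 2)
K = E + t·(N−E) with t = 3/7, so EK:KN = 3/7:4/7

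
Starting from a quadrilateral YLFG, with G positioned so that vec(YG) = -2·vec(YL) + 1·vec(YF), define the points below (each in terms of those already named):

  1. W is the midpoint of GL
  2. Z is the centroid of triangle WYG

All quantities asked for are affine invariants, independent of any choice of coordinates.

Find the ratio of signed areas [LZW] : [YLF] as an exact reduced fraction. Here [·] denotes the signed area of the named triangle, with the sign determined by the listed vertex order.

Set Y = (0, 0), L = (1, 0), F = (0, 1), G = (-2, 1); any affine frame gives the same invariant.
1. W is the midpoint of GL ⇒ W = (-1/2, 1/2)
2. Z is the centroid of triangle WYG ⇒ Z = (-5/6, 1/2)
2·[LZW] = -1/6, 2·[YLF] = 1
[LZW]:[YLF] = -1/6:1 = -1/6

[LZW]:[YLF] = -1/6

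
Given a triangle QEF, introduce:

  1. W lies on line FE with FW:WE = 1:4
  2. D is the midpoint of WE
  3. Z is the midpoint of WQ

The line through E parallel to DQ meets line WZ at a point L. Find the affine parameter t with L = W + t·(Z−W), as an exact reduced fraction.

Assign Q = (0, 0), E = (1, 0), F = (0, 1) — the answer is frame-independent, so this choice is without loss of generality.
1. W lies on line FE with FW:WE = 1:4 ⇒ W = (1/5, 4/5)
2. D is the midpoint of WE ⇒ D = (3/5, 2/5)
3. Z is the midpoint of WQ ⇒ Z = (1/10, 2/5)
through E parallel to DQ: direction (-3/5, -2/5); meets WZ at L = (-1/5, -4/5)
L = W + t·(Z−W) with t = 4

t = 4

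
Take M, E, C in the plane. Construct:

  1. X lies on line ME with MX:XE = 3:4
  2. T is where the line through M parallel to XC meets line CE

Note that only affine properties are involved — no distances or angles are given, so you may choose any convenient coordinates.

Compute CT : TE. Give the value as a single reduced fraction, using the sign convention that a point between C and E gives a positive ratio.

CT:TE = -3/7

Choose coordinates M = (0, 0), E = (1, 0), C = (0, 1).
1. X lies on line ME with MX:XE = 3:4 ⇒ X = (3/7, 0)
2. T is where the line through M parallel to XC meets line CE ⇒ T = (-3/4, 7/4)
T = C + t·(E−C) with t = -3/4, so CT:TE = t:(1−t) = -3/4:7/4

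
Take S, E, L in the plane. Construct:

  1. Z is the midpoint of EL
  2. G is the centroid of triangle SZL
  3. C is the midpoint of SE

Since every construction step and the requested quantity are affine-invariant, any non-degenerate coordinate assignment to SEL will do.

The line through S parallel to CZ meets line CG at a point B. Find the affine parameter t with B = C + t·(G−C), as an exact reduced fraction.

Choose coordinates S = (0, 0), E = (1, 0), L = (0, 1).
1. Z is the midpoint of EL ⇒ Z = (1/2, 1/2)
2. G is the centroid of triangle SZL ⇒ G = (1/6, 1/2)
3. C is the midpoint of SE ⇒ C = (1/2, 0)
through S parallel to CZ: direction (0, 1/2); meets CG at B = (0, 3/4)
B = C + t·(G−C) with t = 3/2

t = 3/2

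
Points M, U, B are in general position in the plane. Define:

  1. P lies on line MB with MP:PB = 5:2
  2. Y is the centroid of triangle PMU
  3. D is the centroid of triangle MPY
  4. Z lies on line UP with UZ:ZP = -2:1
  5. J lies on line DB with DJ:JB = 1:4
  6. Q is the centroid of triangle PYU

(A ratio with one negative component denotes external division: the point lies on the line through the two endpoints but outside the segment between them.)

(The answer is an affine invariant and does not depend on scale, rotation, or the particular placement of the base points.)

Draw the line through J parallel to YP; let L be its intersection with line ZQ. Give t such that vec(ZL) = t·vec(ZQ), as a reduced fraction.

t = 61/100

Choose coordinates M = (0, 0), U = (1, 0), B = (0, 1).
1. P lies on line MB with MP:PB = 5:2 ⇒ P = (0, 5/7)
2. Y is the centroid of triangle PMU ⇒ Y = (1/3, 5/21)
3. D is the centroid of triangle MPY ⇒ D = (1/9, 20/63)
4. Z lies on line UP with UZ:ZP = -2:1 ⇒ Z = (-1, 10/7)
5. J lies on line DB with DJ:JB = 1:4 ⇒ J = (4/45, 143/315)
6. Q is the centroid of triangle PYU ⇒ Q = (4/9, 20/63)
through J parallel to YP: direction (-1/3, 10/21); meets ZQ at L = (-107/900, 473/630)
L = Z + t·(Q−Z) with t = 61/100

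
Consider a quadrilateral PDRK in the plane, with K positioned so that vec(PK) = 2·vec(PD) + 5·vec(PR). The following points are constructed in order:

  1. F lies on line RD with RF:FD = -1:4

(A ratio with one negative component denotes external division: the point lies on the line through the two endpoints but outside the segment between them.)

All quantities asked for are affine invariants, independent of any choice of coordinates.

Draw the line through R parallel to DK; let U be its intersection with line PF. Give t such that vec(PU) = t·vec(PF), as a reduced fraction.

Set P = (0, 0), D = (1, 0), R = (0, 1), K = (2, 5); any affine frame gives the same invariant.
1. F lies on line RD with RF:FD = -1:4 ⇒ F = (-1/3, 4/3)
through R parallel to DK: direction (1, 5); meets PF at U = (-1/9, 4/9)
U = P + t·(F−P) with t = 1/3

t = 1/3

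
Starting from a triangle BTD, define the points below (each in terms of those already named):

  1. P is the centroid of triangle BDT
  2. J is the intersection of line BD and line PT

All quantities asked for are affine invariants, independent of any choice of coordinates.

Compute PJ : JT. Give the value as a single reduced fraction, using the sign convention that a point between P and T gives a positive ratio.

PJ:JT = -1/3

Assign B = (0, 0), T = (1, 0), D = (0, 1) — the answer is frame-independent, so this choice is without loss of generality.
1. P is the centroid of triangle BDT ⇒ P = (1/3, 1/3)
2. J is the intersection of line BD and line PT ⇒ J = (0, 1/2)
J = P + t·(T−P) with t = -1/2, so PJ:JT = t:(1−t) = -1/2:3/2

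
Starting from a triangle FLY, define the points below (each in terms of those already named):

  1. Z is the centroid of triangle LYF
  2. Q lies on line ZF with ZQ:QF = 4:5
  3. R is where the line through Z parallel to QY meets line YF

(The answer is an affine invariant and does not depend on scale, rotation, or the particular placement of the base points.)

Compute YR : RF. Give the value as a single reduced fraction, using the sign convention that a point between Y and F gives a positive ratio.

Assign F = (0, 0), L = (1, 0), Y = (0, 1) — the answer is frame-independent, so this choice is without loss of generality.
1. Z is the centroid of triangle LYF ⇒ Z = (1/3, 1/3)
2. Q lies on line ZF with ZQ:QF = 4:5 ⇒ Q = (5/27, 5/27)
3. R is where the line through Z parallel to QY meets line YF ⇒ R = (0, 9/5)
R = Y + t·(F−Y) with t = -4/5, so YR:RF = t:(1−t) = -4/5:9/5

YR:RF = -4/9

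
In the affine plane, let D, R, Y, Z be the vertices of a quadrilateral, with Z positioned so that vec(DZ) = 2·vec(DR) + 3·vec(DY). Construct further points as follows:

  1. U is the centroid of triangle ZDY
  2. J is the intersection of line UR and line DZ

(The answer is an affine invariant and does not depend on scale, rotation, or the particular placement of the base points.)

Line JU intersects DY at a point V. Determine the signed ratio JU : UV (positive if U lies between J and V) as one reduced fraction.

Assign D = (0, 0), R = (1, 0), Y = (0, 1), Z = (2, 3) — the answer is frame-independent, so this choice is without loss of generality.
1. U is the centroid of triangle ZDY ⇒ U = (2/3, 4/3)
2. J is the intersection of line UR and line DZ ⇒ J = (8/11, 12/11)
line JU meets DY at V = (0, 4)
U = J + t·(V−J) with t = 1/12, so JU:UV = 1/12:11/12

JU:UV = 1/11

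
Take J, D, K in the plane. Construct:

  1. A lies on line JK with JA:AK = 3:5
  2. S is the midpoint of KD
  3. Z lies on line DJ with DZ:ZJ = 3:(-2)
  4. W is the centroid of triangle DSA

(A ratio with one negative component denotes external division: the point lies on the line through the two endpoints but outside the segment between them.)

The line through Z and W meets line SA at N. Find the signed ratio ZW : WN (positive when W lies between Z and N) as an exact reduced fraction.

ZW:WN = -8/5

Work in coordinates with J = (0, 0), D = (1, 0), K = (0, 1).
1. A lies on line JK with JA:AK = 3:5 ⇒ A = (0, 3/8)
2. S is the midpoint of KD ⇒ S = (1/2, 1/2)
3. Z lies on line DJ with DZ:ZJ = 3:(-2) ⇒ Z = (-2, 0)
4. W is the centroid of triangle DSA ⇒ W = (1/2, 7/24)
line ZW meets SA at N = (-17/16, 7/64)
W = Z + t·(N−Z) with t = 8/3, so ZW:WN = 8/3:-5/3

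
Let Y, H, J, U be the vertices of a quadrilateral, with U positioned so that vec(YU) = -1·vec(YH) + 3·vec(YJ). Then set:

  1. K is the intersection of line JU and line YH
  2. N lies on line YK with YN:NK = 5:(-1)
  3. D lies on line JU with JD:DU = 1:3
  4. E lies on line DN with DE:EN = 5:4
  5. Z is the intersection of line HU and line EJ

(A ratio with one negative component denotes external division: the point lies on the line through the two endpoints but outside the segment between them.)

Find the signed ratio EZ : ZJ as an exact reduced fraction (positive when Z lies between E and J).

EZ:ZJ = -23/24

Set Y = (0, 0), H = (1, 0), J = (0, 1), U = (-1, 3); any affine frame gives the same invariant.
1. K is the intersection of line JU and line YH ⇒ K = (1/2, 0)
2. N lies on line YK with YN:NK = 5:(-1) ⇒ N = (5/8, 0)
3. D lies on line JU with JD:DU = 1:3 ⇒ D = (-1/4, 3/2)
4. E lies on line DN with DE:EN = 5:4 ⇒ E = (17/72, 2/3)
5. Z is the intersection of line HU and line EJ ⇒ Z = (17/3, -7)
Z = E + t·(J−E) with t = -23, so EZ:ZJ = t:(1−t) = -23:24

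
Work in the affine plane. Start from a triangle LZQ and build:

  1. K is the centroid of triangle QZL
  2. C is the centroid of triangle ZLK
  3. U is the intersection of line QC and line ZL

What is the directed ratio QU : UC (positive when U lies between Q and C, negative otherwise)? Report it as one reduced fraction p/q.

QU:UC = -9

Work in coordinates with L = (0, 0), Z = (1, 0), Q = (0, 1).
1. K is the centroid of triangle QZL ⇒ K = (1/3, 1/3)
2. C is the centroid of triangle ZLK ⇒ C = (4/9, 1/9)
3. U is the intersection of line QC and line ZL ⇒ U = (1/2, 0)
U = Q + t·(C−Q) with t = 9/8, so QU:UC = t:(1−t) = 9/8:-1/8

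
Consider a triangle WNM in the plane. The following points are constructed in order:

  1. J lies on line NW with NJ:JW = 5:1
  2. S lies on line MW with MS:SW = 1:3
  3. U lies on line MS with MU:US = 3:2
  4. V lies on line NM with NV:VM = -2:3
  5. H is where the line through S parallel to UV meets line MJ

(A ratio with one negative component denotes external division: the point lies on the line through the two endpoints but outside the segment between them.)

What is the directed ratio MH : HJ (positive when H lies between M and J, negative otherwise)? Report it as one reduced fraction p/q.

MH:HJ = 30/71

Set W = (0, 0), N = (1, 0), M = (0, 1); any affine frame gives the same invariant.
1. J lies on line NW with NJ:JW = 5:1 ⇒ J = (1/6, 0)
2. S lies on line MW with MS:SW = 1:3 ⇒ S = (0, 3/4)
3. U lies on line MS with MU:US = 3:2 ⇒ U = (0, 17/20)
4. V lies on line NM with NV:VM = -2:3 ⇒ V = (3, -2)
5. H is where the line through S parallel to UV meets line MJ ⇒ H = (5/101, 71/101)
H = M + t·(J−M) with t = 30/101, so MH:HJ = t:(1−t) = 30/101:71/101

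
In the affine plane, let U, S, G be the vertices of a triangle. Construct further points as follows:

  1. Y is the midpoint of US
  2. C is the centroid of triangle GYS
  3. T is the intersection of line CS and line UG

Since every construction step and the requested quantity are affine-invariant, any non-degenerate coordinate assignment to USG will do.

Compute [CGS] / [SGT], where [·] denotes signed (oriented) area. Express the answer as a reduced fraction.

Choose coordinates U = (0, 0), S = (1, 0), G = (0, 1).
1. Y is the midpoint of US ⇒ Y = (1/2, 0)
2. C is the centroid of triangle GYS ⇒ C = (1/2, 1/3)
3. T is the intersection of line CS and line UG ⇒ T = (0, 2/3)
2·[CGS] = -1/6, 2·[SGT] = 1/3
[CGS]:[SGT] = -1/6:1/3 = -1/2

[CGS]:[SGT] = -1/2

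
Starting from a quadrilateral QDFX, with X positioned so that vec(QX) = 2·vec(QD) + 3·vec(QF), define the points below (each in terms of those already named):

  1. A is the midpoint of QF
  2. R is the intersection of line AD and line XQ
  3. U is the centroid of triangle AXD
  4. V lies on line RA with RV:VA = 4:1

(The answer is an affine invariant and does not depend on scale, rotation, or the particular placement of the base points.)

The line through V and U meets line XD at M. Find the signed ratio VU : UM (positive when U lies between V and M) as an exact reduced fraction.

VU:UM = 37/20

Set Q = (0, 0), D = (1, 0), F = (0, 1), X = (2, 3); any affine frame gives the same invariant.
1. A is the midpoint of QF ⇒ A = (0, 1/2)
2. R is the intersection of line AD and line XQ ⇒ R = (1/4, 3/8)
3. U is the centroid of triangle AXD ⇒ U = (1, 7/6)
4. V lies on line RA with RV:VA = 4:1 ⇒ V = (1/20, 19/40)
line VU meets XD at M = (56/37, 57/37)
U = V + t·(M−V) with t = 37/57, so VU:UM = 37/57:20/57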